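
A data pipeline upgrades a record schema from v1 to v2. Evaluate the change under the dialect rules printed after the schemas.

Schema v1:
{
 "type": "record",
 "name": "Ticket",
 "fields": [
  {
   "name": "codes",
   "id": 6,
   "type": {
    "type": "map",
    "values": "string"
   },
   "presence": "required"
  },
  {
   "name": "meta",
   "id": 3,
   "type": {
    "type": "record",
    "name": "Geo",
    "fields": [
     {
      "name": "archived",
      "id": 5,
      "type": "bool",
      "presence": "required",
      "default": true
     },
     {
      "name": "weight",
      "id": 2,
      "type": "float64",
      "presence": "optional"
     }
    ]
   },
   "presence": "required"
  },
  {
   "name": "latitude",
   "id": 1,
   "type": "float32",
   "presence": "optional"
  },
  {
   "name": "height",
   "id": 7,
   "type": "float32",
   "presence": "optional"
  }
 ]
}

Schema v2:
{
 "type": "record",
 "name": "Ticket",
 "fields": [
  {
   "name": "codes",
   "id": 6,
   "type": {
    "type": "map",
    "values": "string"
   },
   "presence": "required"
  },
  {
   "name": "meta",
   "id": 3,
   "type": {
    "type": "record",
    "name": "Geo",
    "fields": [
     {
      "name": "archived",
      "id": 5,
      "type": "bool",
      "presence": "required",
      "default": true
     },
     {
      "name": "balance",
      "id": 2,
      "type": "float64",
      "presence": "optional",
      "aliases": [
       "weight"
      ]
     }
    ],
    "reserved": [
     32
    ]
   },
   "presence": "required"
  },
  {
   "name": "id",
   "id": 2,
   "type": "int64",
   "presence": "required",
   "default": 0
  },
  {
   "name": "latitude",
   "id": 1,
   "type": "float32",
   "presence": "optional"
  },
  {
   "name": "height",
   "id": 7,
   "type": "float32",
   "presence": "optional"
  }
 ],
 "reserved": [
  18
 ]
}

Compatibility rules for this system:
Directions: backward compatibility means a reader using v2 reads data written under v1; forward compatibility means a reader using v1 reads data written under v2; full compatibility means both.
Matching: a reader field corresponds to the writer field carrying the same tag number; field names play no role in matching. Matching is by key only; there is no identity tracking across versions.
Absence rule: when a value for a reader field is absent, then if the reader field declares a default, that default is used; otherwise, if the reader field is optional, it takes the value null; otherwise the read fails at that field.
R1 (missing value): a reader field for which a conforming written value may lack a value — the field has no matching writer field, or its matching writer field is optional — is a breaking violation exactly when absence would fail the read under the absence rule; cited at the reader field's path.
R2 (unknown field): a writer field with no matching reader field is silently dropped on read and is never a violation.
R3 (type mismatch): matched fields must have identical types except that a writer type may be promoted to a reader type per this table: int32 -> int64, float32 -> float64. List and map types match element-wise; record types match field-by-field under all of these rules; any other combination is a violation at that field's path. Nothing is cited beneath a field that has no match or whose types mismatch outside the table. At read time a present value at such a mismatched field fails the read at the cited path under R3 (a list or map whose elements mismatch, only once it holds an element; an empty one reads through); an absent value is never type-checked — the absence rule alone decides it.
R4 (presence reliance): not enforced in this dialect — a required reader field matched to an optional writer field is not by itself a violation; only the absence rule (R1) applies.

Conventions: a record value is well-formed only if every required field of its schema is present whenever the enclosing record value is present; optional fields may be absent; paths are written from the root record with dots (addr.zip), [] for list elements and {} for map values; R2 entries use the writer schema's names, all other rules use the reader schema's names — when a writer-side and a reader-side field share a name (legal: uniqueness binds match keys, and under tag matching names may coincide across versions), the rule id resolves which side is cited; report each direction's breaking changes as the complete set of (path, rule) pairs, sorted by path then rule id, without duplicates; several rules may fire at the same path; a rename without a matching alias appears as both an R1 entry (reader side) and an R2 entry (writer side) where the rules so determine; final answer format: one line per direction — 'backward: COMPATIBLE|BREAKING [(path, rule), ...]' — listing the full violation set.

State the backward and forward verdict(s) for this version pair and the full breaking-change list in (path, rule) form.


arrows below run writer -> reader for Ticket
checking backward for Ticket: reader v2 against writer v1:
  codes <- codes (map<string, string> -> map<string, string>, writer required)
  meta <- meta (Geo -> Geo, writer required)
  id: no writer match
  latitude <- latitude (float32 -> float32, writer optional)
  height <- height (float32 -> float32, writer optional)
  meta.archived <- meta.archived (bool -> bool, writer required)
  meta.balance <- meta.weight (float64 -> float64, writer optional)
  => backward verdict for Ticket: COMPATIBLE, no violations
checking forward for Ticket: reader v1 against writer v2:
  codes <- codes (map<string, string> -> map<string, string>, writer required)
  meta <- meta (Geo -> Geo, writer required)
  latitude <- latitude (float32 -> float32, writer optional)
  height <- height (float32 -> float32, writer optional)
  writer field id has no reader counterpart
  meta.archived <- meta.archived (bool -> bool, writer required)
  meta.weight <- meta.balance (float64 -> float64, writer optional)
  => forward verdict for Ticket: COMPATIBLE, no violations

backward: COMPATIBLE []; forward: COMPATIBLE []


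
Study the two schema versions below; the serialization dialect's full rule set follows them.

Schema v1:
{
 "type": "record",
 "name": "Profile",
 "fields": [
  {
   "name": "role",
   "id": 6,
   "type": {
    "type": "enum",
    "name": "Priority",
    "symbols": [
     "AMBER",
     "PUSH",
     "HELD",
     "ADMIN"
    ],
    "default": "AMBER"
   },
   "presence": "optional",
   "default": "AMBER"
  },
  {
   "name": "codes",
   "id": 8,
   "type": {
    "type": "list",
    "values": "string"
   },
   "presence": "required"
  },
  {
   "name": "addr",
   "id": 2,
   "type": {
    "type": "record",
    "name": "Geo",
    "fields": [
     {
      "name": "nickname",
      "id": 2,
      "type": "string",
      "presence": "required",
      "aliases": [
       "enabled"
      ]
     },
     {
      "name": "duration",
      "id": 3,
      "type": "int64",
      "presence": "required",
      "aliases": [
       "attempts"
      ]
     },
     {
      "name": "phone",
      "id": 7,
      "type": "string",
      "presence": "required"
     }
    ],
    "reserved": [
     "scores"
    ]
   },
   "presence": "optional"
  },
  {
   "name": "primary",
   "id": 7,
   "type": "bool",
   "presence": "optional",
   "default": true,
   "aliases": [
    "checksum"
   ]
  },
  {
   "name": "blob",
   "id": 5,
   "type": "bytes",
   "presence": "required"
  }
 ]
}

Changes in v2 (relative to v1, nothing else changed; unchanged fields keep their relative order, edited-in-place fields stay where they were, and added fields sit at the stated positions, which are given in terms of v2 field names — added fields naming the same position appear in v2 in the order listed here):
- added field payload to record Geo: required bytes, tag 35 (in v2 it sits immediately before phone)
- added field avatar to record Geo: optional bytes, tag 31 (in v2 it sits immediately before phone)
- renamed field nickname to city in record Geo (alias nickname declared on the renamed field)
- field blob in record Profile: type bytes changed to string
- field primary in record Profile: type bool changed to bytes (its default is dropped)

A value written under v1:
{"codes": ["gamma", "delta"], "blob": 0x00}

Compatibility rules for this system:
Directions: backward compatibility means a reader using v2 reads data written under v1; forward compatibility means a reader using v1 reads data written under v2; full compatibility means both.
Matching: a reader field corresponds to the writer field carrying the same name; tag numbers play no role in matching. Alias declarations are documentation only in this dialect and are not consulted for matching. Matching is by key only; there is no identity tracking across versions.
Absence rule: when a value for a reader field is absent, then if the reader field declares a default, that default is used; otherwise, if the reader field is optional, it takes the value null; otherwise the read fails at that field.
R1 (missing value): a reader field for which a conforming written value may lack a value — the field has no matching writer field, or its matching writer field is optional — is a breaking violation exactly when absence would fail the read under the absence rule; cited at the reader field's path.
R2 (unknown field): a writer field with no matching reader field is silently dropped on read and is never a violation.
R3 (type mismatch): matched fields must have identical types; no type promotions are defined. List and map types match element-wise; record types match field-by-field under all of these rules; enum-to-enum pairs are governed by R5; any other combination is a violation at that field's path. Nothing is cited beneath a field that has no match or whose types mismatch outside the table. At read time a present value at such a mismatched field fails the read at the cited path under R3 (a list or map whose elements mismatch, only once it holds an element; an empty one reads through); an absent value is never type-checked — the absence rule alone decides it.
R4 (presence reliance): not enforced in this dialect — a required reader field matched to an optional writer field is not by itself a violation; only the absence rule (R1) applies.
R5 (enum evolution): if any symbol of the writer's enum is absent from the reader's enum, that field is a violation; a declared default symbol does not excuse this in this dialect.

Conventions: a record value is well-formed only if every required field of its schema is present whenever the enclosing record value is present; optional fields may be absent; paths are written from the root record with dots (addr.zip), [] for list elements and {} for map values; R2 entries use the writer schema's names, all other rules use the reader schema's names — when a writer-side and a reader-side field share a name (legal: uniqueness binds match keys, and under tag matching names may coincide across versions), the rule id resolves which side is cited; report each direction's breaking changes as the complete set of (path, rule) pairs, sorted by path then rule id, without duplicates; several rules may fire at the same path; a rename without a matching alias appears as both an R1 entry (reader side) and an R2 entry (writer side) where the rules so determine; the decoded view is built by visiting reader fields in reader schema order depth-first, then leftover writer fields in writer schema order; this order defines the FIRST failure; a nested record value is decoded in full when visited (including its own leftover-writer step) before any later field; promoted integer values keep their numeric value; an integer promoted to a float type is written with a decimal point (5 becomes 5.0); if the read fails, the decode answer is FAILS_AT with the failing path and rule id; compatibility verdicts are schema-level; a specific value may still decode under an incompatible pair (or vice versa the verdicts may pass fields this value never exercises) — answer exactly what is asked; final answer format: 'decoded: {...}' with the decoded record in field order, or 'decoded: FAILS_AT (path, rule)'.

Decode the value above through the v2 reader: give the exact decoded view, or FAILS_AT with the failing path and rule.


the writer's type comes first in each Profile pair
migrating the Profile value to v2:
  role := "AMBER" (absent -> default)
  codes := ["gamma", "delta"]
  addr := null (absent, optional -> null)
  primary := null (absent, optional -> null)
  read fails at blob under R3
  => FAILS_AT (blob, R3)
diffs on Profile not affecting the asked answer:
  added field payload to record Geo: required bytes, tag 35 (in v2 it sits immediately before phone) -> schema-level compatibility only; this Profile value's decode is unchanged
  added field avatar to record Geo: optional bytes, tag 31 (in v2 it sits immediately before phone) -> fires no rule on Profile under this dialect and leaves the result unchanged
  renamed field nickname to city in record Geo (alias nickname declared on the renamed field) -> schema-level compatibility only; this Profile value's decode is unchanged
  field primary in record Profile: type bool changed to bytes (its default is dropped) -> schema-level compatibility only; this Profile value's decode is unchanged

decoded: FAILS_AT (blob, R3)


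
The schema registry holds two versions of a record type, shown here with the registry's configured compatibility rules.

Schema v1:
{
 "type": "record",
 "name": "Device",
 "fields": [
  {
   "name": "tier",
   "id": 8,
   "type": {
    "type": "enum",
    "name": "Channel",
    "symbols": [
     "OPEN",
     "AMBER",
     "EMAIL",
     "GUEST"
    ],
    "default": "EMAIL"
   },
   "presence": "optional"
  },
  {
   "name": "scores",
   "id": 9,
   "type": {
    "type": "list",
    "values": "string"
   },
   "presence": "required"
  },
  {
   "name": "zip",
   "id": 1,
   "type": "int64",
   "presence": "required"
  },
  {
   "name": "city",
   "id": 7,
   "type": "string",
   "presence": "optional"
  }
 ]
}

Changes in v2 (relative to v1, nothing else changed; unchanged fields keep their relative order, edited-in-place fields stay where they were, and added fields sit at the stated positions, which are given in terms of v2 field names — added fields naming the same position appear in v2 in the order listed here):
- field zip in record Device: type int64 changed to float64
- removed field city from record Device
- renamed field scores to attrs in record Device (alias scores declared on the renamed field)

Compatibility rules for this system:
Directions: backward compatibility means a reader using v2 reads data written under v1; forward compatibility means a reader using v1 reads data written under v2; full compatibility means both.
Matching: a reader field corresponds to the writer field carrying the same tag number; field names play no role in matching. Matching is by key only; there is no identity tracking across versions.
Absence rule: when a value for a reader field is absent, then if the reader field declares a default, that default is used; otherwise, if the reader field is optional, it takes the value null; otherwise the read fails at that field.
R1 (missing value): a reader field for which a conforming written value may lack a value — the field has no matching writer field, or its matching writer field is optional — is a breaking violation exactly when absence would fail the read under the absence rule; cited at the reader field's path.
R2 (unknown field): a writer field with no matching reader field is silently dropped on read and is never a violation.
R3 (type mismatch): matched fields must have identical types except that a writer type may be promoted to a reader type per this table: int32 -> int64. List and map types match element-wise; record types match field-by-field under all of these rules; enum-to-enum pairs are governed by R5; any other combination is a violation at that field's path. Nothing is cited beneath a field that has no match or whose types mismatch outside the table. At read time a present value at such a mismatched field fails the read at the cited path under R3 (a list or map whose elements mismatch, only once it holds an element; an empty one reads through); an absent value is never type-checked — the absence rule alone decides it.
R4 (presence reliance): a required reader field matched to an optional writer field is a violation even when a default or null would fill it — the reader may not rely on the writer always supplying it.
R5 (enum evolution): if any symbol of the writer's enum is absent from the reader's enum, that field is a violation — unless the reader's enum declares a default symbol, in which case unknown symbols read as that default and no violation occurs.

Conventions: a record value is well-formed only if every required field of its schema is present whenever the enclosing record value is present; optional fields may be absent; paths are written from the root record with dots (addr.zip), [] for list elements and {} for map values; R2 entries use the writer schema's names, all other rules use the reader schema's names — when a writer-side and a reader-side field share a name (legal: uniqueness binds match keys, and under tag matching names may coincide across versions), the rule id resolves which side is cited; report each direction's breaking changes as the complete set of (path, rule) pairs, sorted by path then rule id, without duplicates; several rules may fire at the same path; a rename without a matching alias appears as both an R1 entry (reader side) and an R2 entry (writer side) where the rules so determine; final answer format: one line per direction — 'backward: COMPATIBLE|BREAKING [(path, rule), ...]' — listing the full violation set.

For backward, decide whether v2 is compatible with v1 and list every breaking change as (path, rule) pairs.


backward: BREAKING [(zip, R3)]

in Device below, arrows point writer -> reader
backward on Device — v2 reading data written by v1:
  tier: Channel -> Channel, writer optional; from tier
  attrs: list<string> -> list<string>, writer required; from scores
  zip: int64 -> float64, writer required; from zip
  city (writer side), unknown to reader
  violation R3 at zip
  backward on Device therefore BREAKING (1)
diffs on Device not affecting the asked answer:
  removed field city from record Device -> inert for the asked Device verdict: nothing fires
  renamed field scores to attrs in record Device (alias scores declared on the renamed field) -> inert for the asked Device verdict: nothing fires


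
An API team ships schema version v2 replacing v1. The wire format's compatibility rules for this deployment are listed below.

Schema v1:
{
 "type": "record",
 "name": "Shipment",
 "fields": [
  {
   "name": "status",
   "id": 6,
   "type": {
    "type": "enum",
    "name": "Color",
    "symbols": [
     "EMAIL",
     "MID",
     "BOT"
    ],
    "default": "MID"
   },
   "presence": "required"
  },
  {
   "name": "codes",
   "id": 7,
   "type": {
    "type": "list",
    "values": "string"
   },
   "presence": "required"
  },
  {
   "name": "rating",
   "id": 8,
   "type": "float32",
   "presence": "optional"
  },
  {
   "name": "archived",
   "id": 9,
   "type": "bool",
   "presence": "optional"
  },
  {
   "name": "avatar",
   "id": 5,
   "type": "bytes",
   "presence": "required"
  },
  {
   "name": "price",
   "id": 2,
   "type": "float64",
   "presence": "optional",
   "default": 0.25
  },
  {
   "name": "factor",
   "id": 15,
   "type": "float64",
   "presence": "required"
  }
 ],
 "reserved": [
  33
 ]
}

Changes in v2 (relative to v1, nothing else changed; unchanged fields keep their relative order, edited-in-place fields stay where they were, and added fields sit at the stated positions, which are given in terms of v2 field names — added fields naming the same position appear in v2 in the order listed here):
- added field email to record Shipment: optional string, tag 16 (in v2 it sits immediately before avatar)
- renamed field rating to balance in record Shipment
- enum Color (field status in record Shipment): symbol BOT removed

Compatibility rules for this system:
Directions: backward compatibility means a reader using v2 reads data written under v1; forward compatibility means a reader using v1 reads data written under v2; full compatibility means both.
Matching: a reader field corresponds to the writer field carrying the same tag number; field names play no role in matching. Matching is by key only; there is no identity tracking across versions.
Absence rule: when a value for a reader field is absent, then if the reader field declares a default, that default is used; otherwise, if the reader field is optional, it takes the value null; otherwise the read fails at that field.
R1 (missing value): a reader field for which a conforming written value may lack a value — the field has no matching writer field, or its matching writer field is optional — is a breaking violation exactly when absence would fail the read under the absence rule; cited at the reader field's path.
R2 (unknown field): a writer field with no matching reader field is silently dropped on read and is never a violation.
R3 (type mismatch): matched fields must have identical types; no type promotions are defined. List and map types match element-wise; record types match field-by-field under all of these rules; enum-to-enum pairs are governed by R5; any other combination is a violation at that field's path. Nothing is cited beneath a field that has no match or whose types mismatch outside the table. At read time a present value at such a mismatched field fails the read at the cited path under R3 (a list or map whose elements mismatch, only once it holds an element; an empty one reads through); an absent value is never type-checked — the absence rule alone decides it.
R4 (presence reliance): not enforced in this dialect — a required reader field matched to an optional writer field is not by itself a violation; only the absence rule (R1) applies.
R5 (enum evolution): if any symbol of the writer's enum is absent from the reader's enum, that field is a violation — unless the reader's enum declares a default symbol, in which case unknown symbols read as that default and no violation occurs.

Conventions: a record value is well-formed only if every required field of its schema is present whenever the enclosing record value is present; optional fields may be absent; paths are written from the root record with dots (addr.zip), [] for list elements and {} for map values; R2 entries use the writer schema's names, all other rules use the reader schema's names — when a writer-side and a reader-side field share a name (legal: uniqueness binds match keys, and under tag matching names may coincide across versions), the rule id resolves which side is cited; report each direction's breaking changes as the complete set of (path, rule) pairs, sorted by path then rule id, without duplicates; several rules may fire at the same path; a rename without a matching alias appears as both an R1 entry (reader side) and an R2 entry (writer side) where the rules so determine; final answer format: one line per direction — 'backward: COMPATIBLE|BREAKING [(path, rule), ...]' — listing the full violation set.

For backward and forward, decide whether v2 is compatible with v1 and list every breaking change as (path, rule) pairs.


each type pair in Shipment: writer, then reader
checking backward for Shipment: reader v2 against writer v1:
  Color -> Color, writer required: status aligns to status
  list<string> -> list<string>, writer required: codes aligns to codes
  float32 -> float32, writer optional: balance aligns to rating
  bool -> bool, writer optional: archived aligns to archived
  email: no writer match
  bytes -> bytes, writer required: avatar aligns to avatar
  float64 -> float64, writer optional: price aligns to price
  float64 -> float64, writer required: factor aligns to factor
  => backward: COMPATIBLE
checking forward for Shipment: reader v1 against writer v2:
  Color -> Color, writer required: status aligns to status
  list<string> -> list<string>, writer required: codes aligns to codes
  float32 -> float32, writer optional: rating aligns to balance
  bool -> bool, writer optional: archived aligns to archived
  bytes -> bytes, writer required: avatar aligns to avatar
  float64 -> float64, writer optional: price aligns to price
  float64 -> float64, writer required: factor aligns to factor
  leftover writer field: email
  => forward: COMPATIBLE

backward: COMPATIBLE []; forward: COMPATIBLE []


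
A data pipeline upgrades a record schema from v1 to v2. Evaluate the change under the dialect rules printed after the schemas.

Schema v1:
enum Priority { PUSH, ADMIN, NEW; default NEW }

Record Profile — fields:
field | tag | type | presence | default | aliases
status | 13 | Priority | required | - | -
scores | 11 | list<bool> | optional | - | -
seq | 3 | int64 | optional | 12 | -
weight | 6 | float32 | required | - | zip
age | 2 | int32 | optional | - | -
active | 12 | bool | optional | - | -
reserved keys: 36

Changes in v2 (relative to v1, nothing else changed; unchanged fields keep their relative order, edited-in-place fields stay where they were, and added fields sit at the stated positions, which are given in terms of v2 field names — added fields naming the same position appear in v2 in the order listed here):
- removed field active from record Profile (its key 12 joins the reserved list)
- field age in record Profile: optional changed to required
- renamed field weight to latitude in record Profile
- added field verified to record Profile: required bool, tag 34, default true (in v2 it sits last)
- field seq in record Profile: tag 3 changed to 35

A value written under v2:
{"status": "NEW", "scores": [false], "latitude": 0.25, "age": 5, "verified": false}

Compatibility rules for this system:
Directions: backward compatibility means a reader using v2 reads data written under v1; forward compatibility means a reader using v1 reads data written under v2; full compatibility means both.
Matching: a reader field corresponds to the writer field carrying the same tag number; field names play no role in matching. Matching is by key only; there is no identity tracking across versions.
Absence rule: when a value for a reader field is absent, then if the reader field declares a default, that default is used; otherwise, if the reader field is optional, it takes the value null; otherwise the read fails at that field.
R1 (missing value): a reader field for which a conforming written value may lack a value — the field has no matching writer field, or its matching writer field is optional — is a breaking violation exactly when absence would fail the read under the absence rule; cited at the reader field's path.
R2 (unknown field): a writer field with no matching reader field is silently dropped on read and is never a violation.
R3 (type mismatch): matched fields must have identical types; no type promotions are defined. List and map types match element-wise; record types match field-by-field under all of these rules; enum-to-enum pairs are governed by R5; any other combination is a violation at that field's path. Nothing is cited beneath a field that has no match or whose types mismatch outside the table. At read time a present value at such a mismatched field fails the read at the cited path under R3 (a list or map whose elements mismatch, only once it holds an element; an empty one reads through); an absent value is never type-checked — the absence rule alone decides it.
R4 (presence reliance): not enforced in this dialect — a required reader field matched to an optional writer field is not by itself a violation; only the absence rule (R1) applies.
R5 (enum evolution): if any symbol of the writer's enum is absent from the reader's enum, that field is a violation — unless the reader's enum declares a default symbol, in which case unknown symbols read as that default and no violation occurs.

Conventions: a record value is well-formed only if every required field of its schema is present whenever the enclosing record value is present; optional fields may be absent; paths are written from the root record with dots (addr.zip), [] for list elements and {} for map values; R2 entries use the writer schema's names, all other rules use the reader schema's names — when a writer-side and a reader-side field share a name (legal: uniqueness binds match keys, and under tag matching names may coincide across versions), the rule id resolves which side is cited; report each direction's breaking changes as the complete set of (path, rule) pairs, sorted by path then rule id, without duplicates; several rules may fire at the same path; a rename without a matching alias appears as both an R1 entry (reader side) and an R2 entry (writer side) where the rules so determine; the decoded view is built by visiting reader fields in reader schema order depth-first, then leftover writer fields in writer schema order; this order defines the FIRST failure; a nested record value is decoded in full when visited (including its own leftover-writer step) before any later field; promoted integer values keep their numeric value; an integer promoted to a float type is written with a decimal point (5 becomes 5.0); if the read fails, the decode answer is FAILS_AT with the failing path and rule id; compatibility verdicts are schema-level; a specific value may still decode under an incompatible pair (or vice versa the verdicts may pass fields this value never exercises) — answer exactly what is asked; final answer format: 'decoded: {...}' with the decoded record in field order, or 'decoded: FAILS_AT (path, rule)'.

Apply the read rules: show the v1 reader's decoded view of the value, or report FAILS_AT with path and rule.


decoded: {"status": "NEW", "scores": [false], "seq": 12, "weight": 0.25, "age": 5, "active": null}

each type pair in Profile: writer, then reader
decode (reader v1):
  status := "NEW"
  scores := [false]
  seq := 12 (absent -> default)
  weight := 0.25 (from writer latitude)
  age := 5
  active := null (absent, optional -> null)
  writer verified: unknown -> dropped
  => decoded: {"status": "NEW", "scores": [false], "seq": 12, "weight": 0.25, "age": 5, "active": null}
ruling out the remaining Profile differences:
  removed field active from record Profile (its key 12 joins the reserved list) -> fires no rule on Profile under this dialect and leaves the result unchanged
  field age in record Profile: optional changed to required -> a verdict-level change on Profile — the shown value reads the same
  renamed field weight to latitude in record Profile -> fires no rule on Profile under this dialect and leaves the result unchanged
  added field verified to record Profile: required bool, tag 34, default true (in v2 it sits last) -> fires no rule on Profile under this dialect and leaves the result unchanged
  field seq in record Profile: tag 3 changed to 35 -> fires no rule on Profile under this dialect and leaves the result unchanged


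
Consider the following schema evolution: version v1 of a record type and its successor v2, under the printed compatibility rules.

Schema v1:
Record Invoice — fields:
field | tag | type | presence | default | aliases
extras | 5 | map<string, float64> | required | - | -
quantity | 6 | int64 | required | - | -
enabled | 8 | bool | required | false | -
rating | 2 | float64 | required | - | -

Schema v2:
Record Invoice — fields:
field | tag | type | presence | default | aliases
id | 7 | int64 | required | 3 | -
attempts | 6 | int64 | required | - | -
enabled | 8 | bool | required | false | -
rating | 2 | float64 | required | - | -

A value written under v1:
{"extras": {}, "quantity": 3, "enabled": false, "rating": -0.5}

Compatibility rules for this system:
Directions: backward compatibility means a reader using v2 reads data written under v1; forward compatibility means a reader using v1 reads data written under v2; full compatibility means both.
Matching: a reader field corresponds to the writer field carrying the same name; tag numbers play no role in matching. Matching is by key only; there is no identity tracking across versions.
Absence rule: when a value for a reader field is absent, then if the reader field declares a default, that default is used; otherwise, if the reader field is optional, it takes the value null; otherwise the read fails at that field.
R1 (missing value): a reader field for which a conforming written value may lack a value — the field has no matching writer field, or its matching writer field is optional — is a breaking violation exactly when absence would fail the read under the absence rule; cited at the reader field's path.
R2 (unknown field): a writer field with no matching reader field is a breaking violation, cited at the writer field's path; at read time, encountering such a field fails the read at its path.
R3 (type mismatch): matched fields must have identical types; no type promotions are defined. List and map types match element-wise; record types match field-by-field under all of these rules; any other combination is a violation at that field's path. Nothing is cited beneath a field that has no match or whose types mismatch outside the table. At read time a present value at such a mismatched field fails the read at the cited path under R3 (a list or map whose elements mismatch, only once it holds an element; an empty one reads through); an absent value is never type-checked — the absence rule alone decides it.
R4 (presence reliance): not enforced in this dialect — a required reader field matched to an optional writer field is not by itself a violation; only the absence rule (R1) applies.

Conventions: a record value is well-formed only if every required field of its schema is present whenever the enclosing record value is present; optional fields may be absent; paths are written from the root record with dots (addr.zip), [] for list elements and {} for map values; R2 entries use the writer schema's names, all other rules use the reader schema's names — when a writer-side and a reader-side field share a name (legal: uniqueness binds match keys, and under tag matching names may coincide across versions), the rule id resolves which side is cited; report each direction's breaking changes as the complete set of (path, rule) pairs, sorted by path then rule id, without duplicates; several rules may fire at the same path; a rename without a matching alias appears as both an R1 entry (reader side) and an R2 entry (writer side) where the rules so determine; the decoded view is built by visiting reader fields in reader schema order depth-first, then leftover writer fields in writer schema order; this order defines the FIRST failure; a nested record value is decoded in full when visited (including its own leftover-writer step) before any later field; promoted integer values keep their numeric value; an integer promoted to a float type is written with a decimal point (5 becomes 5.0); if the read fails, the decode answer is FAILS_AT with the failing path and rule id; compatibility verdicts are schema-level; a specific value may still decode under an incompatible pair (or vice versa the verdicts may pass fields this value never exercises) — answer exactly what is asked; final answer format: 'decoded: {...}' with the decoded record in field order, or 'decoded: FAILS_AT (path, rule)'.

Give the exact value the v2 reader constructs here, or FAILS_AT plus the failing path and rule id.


decoded: FAILS_AT (attempts, R1)

in Invoice below, arrows point writer -> reader
decode walk for Invoice under reader schema v2:
  id := 3 (missing; default applied)
  read fails at attempts under R1 (no fill)
  => FAILS_AT (attempts, R1)
ruling out the remaining Invoice differences:
  added field id to record Invoice: required int64, tag 7, default 3 (in v2 it sits immediately before attempts) -> shifts the Invoice verdicts, not this decode
  removed field extras from record Invoice -> shifts the Invoice verdicts, not this decode


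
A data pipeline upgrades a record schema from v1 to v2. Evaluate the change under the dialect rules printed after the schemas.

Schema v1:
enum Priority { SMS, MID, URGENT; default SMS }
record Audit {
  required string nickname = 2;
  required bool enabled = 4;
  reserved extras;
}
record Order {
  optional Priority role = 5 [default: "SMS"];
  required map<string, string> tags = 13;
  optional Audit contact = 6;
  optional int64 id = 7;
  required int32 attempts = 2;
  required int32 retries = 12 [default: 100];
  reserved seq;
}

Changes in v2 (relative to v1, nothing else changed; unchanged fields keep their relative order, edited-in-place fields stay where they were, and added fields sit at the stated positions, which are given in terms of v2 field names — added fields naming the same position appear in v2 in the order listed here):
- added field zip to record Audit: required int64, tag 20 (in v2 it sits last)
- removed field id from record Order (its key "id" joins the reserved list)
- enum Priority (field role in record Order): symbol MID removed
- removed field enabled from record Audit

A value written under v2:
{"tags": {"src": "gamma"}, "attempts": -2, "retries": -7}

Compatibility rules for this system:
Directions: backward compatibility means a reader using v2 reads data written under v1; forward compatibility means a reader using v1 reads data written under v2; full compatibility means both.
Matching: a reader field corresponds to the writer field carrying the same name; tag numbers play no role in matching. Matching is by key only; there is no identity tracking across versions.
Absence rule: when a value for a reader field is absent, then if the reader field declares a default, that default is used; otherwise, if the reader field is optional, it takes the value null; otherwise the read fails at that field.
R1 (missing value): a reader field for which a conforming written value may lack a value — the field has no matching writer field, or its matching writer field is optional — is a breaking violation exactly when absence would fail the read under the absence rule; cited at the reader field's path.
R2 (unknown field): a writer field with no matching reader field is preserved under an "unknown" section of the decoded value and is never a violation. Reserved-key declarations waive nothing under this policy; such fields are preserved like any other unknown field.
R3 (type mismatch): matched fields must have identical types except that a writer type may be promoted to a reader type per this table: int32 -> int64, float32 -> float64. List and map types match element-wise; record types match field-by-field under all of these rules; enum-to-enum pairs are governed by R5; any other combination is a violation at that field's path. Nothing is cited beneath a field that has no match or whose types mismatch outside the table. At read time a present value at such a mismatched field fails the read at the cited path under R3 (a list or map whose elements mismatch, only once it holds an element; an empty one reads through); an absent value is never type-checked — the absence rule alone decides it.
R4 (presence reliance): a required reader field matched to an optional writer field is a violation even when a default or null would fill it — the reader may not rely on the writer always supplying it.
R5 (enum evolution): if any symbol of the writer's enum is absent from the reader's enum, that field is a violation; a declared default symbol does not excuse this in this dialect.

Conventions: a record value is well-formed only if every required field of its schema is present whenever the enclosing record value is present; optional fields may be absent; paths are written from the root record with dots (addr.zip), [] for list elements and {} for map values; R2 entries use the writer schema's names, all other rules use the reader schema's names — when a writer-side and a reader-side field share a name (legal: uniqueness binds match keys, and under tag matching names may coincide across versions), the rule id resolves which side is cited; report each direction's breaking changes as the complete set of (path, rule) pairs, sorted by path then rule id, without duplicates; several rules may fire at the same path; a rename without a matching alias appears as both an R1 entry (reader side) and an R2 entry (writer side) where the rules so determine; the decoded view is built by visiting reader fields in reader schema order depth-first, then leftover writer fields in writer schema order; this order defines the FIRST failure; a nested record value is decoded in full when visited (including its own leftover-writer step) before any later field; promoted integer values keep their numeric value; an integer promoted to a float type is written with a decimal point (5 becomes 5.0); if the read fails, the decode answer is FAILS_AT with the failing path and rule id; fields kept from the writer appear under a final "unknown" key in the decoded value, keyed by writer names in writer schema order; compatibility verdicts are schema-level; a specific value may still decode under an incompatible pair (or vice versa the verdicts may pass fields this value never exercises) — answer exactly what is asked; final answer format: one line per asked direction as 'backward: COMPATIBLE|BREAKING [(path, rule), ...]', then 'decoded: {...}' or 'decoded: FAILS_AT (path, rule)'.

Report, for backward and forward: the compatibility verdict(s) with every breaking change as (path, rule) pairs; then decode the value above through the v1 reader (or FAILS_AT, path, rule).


each type pair in Order: writer, then reader
backward on Order — v2 reading data written by v1:
  role <- role (Priority -> Priority, writer optional)
  tags <- tags (map<string, string> -> map<string, string>, writer required)
  contact <- contact (Audit -> Audit, writer optional)
  attempts <- attempts (int32 -> int32, writer required)
  retries <- retries (int32 -> int32, writer required)
  id (writer side), unknown to reader
  contact.nickname <- contact.nickname (string -> string, writer required)
  contact.zip: no writer match
  contact.enabled (writer side), unknown to reader
  violation R1 at contact.zip
  violation R5 at role
  => backward: BREAKING (2)
forward on Order — v1 reading data written by v2:
  role <- role (Priority -> Priority, writer optional)
  tags <- tags (map<string, string> -> map<string, string>, writer required)
  contact <- contact (Audit -> Audit, writer optional)
  id: no writer match
  attempts <- attempts (int32 -> int32, writer required)
  retries <- retries (int32 -> int32, writer required)
  contact.nickname <- contact.nickname (string -> string, writer required)
  contact.enabled: no writer match
  contact.zip (writer side), unknown to reader
  violation R1 at contact.enabled
  => forward: BREAKING (1)
decode (reader v1):
  role := "SMS" (no value, default fills)
  tags := {"src": "gamma"}
  contact := null (not supplied -> null)
  id := null (not supplied -> null)
  attempts := -2
  retries := -7
  => decoded: {"role": "SMS", "tags": {"src": "gamma"}, "contact": null, "id": null, "attempts": -2, "retries": -7}

backward: BREAKING [(contact.zip, R1), (role, R5)]; forward: BREAKING [(contact.enabled, R1)]; decoded: {"role": "SMS", "tags": {"src": "gamma"}, "contact": null, "id": null, "attempts": -2, "retries": -7}
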